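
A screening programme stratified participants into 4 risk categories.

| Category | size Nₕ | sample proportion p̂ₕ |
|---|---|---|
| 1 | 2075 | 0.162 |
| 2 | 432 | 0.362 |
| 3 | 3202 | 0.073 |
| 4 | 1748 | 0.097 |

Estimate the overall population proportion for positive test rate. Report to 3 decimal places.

N = 2075 + 432 + 3202 + 1748 = 7457.
Overall proportion = Σ (Nₕ/N)·p̂ₕ.
Σ Nₕp̂ₕ = 336.15 + 156.384 + 233.746 + 169.556 = 895.836.
895.836 / 7457 = 0.12013... → 0.120.

0.120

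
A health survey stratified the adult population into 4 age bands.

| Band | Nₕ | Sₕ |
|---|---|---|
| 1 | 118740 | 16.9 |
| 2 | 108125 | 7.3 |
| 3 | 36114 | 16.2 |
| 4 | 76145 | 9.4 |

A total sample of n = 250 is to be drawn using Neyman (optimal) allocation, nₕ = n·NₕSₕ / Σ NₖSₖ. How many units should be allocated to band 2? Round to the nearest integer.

1: NₕSₕ = 118740·16.9 = 2006706
2: NₕSₕ = 108125·7.3 = 789312.5
3: NₕSₕ = 36114·16.2 = 585046.8
4: NₕSₕ = 76145·9.4 = 715763
Σ NₕSₕ = 4096828.3.
n_2 = 250·789312.5/4096828.3 = 48.166... → 48.

48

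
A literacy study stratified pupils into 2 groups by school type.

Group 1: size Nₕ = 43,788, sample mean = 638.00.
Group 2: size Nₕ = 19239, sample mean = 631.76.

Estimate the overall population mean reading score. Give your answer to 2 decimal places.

N = 63027; weights Wₕ = Nₕ/N = (0.6947, 0.3053).
x̄_st = Σ Wₕ·x̄ₕ = 0.6947·638.00 + 0.3053·631.76 ≈ 636.0952...
→ 636.10.

636.10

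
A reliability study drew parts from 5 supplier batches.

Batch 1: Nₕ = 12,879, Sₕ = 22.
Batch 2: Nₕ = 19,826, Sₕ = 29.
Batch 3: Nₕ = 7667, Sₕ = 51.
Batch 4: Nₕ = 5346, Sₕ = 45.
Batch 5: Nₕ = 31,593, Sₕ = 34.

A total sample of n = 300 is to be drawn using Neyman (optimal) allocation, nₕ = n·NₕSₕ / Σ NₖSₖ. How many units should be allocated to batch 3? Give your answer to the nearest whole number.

1: NₕSₕ = 12879·22 = 283338
2: NₕSₕ = 19826·29 = 574954
3: NₕSₕ = 7667·51 = 391017
4: NₕSₕ = 5346·45 = 240570
5: NₕSₕ = 31593·34 = 1074162
Σ NₕSₕ = 2564041.
n_3 = 300·391017/2564041 = 45.750... → 46.

46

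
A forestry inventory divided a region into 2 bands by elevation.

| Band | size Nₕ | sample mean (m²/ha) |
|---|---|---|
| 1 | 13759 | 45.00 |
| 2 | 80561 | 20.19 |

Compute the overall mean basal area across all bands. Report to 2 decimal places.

23.81

x̄_st = (Σ Nₕx̄ₕ) / (Σ Nₕ) = (13759·45.00 + 80561·20.19) / 94320
= 2245681.59 / 94320 = 23.8092... → 23.81.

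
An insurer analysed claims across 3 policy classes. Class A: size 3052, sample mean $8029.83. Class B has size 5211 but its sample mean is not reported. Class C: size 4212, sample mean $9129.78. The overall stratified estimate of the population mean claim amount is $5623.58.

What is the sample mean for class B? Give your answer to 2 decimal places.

N = 3052 + 5211 + 4212 = 12475.
Overall total = μ·N = 5623.58·12475 = 70154160.5.
Subtract the known strata: 3052·8029.83 + 4212·9129.78 = 62961674.52.
Remaining total for class B: 70154160.5 − 62961674.52 = 7192485.98.
Divide by its size: 7192485.98 / 5211 = 1380.2506... → 1380.25.

1380.25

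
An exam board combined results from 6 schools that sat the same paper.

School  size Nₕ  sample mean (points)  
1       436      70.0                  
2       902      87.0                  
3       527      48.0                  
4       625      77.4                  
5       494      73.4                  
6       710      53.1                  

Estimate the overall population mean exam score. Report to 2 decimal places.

N = 3694; weights Wₕ = Nₕ/N = (0.1180, 0.2442, 0.1427, 0.1692, 0.1337, 0.1922).
x̄_st = Σ Wₕ·x̄ₕ = 0.1180·70.0 + 0.2442·87.0 + 0.1427·48.0 + 0.1692·77.4 + 0.1337·73.4 + 0.1922·53.1 ≈ 69.4709...
→ 69.47.

69.47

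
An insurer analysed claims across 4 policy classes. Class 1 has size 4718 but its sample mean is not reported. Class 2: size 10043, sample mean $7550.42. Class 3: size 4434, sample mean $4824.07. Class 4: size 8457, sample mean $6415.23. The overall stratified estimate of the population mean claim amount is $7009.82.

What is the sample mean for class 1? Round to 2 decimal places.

8979.05

Σ Nₕx̄ₕ = N·μ, so 4718·x̄_1 = 27652·7009.82 − (10043·7550.42 + 4434·4824.07 + 8457·6415.23).
= 193835542.64 − 151472394.55 = 42363148.09.
x̄_1 = 42363148.09 / 4718 = 8979.0479... → 8979.05.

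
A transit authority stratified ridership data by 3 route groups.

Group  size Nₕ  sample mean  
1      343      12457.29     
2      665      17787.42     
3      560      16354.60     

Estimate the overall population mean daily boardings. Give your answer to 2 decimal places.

N = 343 + 665 + 560 = 1568.
The stratified mean weights each stratum mean by its population share Nₕ/N.
Σ Nₕx̄ₕ = 343·12457.29 + 665·17787.42 + 560·16354.60 = 4272850.47 + 11828634.3 + 9158576 = 25260060.77.
Divide by N: 25260060.77 / 1568 = 16109.7326... → 16109.73.

16109.73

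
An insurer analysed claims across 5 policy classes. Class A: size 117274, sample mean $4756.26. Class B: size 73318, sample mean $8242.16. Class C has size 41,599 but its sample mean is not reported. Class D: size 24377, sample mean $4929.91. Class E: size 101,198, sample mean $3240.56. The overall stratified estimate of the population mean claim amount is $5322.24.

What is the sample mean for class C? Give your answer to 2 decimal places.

Σ Nₕx̄ₕ = N·μ, so 41599·x̄_C = 357766·5322.24 − (117274·4756.26 + 73318·8242.16 + 24377·4929.91 + 101198·3240.56).
= 1904116515.84 − 1610198929.07 = 293917586.77.
x̄_C = 293917586.77 / 41599 = 7065.4964... → 7065.50.

7065.50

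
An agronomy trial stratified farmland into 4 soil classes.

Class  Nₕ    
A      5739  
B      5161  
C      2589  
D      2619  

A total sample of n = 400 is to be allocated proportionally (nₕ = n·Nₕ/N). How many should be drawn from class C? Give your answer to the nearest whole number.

64

Share of class C = 2589/16108 = 0.16073.
Allocate 400 × 0.16073 = 64.291... → 64.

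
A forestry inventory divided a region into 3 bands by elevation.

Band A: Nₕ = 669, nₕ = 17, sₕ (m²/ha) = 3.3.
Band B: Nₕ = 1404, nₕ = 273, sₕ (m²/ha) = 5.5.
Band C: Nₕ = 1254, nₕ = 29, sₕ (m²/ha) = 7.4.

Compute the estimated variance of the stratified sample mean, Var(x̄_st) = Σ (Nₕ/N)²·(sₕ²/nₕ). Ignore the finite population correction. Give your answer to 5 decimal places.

N = 3327. Term for each stratum: Wₕ²sₕ²/nₕ.
Var(x̄_st) = 0.02590154 + 0.01973292 + 0.26825938 = 0.31389384 → 0.31389.

0.31389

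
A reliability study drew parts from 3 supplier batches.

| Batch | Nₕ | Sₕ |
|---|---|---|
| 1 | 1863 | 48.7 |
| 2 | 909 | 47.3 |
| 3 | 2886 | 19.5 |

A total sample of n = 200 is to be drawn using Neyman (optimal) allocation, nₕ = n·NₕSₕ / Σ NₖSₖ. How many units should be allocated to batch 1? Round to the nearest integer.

Σ NₕSₕ = 1863·48.7 + 909·47.3 + 2886·19.5 = 190000.8.
Share for 1: 90728.1/190000.8 = 0.47751.
n_1 = 200 × 0.47751 = 95.503... → 96.

96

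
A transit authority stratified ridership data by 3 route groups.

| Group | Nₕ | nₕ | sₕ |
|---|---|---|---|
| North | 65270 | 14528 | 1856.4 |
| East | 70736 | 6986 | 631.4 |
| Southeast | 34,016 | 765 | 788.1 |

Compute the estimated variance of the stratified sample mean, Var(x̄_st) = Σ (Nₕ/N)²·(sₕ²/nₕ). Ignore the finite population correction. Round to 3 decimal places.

77.334

N = 170022; Wₕ = Nₕ/N.
group North: (65270/170022)²·1856.4²/14528 = 34.958619
group East: (70736/170022)²·631.4²/6986 = 9.877598
group Southeast: (34016/170022)²·788.1²/765 = 32.498062
Sum = 77.334279 → 77.334.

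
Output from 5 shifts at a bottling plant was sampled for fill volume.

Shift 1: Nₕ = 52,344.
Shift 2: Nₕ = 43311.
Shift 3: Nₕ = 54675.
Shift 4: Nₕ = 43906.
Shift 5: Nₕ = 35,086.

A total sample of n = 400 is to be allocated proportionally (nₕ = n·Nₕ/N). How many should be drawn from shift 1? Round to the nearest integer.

91

N = 52344 + 43311 + 54675 + 43906 + 35086 = 229322.
n_1 = 400·52344/229322 = 91.302... → 91.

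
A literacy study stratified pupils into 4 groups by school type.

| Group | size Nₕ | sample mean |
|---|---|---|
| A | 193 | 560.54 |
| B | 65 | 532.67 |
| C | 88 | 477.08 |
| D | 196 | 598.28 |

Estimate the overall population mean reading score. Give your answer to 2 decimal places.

N = 542; weights Wₕ = Nₕ/N = (0.3561, 0.1199, 0.1624, 0.3616).
x̄_st = Σ Wₕ·x̄ₕ = 0.3561·560.54 + 0.1199·532.67 + 0.1624·477.08 + 0.3616·598.28 ≈ 557.2946...
→ 557.29.

557.29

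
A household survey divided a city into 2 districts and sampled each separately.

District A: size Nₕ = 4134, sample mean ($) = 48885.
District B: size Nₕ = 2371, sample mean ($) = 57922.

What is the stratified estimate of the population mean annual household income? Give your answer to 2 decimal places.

52178.89

x̄_st = (Σ Nₕx̄ₕ) / (Σ Nₕ) = (4134·48885 + 2371·57922) / 6505
= 339423652 / 6505 = 52178.8858... → 52178.89.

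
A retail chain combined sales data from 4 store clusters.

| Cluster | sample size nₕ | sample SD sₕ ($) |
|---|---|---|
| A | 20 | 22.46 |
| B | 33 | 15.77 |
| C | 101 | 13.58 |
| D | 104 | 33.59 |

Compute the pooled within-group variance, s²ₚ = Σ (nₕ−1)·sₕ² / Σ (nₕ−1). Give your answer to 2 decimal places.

599.20

Degrees of freedom: 19 + 32 + 100 + 103 = 254.
Σ(nₕ−1)sₕ² = 19·504.4516 + 32·248.6929 + 100·184.4164 + 103·1128.2881 = 152198.0675.
s²ₚ = 152198.0675 / 254 = 599.2050... → 599.20.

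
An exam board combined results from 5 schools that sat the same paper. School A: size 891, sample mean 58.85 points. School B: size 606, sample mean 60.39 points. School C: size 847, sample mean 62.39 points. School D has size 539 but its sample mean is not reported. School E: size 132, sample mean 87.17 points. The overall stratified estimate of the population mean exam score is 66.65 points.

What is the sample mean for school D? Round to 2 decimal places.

88.25

N = 891 + 606 + 847 + 539 + 132 = 3015.
Overall total = μ·N = 66.65·3015 = 200949.75.
Subtract the known strata: 891·58.85 + 606·60.39 + 847·62.39 + 132·87.17 = 153382.46.
Remaining total for school D: 200949.75 − 153382.46 = 47567.29.
Divide by its size: 47567.29 / 539 = 88.2510... → 88.25.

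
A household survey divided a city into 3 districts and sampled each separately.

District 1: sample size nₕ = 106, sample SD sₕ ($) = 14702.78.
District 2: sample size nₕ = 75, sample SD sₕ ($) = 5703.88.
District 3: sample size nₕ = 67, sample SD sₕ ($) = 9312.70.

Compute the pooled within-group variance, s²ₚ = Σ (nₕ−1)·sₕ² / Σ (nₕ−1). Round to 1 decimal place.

125834727.0

Degrees of freedom: 105 + 74 + 66 = 245.
Σ(nₕ−1)sₕ² = 105·216171739.7284 + 74·32534247.0544 + 66·86726381.29 = 30829508118.6476.
s²ₚ = 30829508118.6476 / 245 = 125834727.015... → 125834727.0.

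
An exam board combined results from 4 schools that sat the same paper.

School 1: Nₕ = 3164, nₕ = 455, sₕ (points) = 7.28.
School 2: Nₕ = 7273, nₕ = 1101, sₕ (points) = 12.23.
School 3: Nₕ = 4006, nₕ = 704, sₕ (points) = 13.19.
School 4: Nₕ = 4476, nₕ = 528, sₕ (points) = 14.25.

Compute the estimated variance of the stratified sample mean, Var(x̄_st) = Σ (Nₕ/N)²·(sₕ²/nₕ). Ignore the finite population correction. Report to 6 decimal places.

N = 18919. Term for each stratum: Wₕ²sₕ²/nₕ.
Var(x̄_st) = 0.003257827 + 0.020076889 + 0.011080069 + 0.021526807 = 0.055941591 → 0.055942.

0.055942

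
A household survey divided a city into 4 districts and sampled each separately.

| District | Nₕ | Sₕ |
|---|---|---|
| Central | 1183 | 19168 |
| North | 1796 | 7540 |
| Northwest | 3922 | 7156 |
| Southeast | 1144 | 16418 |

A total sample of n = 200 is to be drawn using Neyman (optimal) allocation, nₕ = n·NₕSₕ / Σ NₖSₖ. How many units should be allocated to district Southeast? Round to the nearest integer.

45

Σ NₕSₕ = 1183·19168 + 1796·7540 + 3922·7156 + 1144·16418 = 83065608.
Share for Southeast: 18782192/83065608 = 0.22611.
n_Southeast = 200 × 0.22611 = 45.223... → 45.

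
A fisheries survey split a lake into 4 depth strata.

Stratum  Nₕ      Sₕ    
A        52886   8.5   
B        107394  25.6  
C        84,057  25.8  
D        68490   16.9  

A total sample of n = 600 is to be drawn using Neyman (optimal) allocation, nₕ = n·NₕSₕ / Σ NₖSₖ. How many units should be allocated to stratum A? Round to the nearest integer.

41

Σ NₕSₕ = 52886·8.5 + 107394·25.6 + 84057·25.8 + 68490·16.9 = 6524969.
Share for A: 449531/6524969 = 0.06889.
n_A = 600 × 0.06889 = 41.336... → 41.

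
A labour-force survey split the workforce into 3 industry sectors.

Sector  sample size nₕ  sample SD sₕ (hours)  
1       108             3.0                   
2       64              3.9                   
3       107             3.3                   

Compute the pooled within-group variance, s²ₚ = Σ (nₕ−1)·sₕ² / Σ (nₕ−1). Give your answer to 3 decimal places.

1: (108−1)·3.0² = 107·9 = 963
2: (64−1)·3.9² = 63·15.21 = 958.23
3: (107−1)·3.3² = 106·10.89 = 1154.34
Numerator = 3075.57; denominator = Σ(nₕ−1) = 276.
s²ₚ = 3075.57/276 = 11.14337... → 11.143.

11.143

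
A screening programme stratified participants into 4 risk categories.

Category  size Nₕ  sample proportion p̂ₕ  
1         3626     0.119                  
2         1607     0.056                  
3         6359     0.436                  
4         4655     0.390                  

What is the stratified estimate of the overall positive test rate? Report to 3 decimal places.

0.314

N = 3626 + 1607 + 6359 + 4655 = 16247.
Overall proportion = Σ (Nₕ/N)·p̂ₕ.
Σ Nₕp̂ₕ = 431.494 + 89.992 + 2772.524 + 1815.45 = 5109.46.
5109.46 / 16247 = 0.31449... → 0.314.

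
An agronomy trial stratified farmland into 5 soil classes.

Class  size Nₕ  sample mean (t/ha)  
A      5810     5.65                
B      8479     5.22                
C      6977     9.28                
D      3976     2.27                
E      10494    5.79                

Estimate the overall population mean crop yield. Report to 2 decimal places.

N = 35736; weights Wₕ = Nₕ/N = (0.1626, 0.2373, 0.1952, 0.1113, 0.2937).
x̄_st = Σ Wₕ·x̄ₕ = 0.1626·5.65 + 0.2373·5.22 + 0.1952·9.28 + 0.1113·2.27 + 0.2937·5.79 ≈ 5.9217...
→ 5.92.

5.92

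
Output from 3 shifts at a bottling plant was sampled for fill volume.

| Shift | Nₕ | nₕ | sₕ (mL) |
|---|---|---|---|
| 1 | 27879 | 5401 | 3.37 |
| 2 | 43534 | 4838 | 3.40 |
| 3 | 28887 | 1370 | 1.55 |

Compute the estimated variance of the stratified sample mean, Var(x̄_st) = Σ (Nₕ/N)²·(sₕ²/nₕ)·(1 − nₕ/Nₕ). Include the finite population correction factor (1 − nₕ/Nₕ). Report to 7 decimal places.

0.0006697

N = 100300. Term for each stratum: Wₕ²sₕ²/nₕ·(1−nₕ/Nₕ).
Var(x̄_st) = 0.0001309841 + 0.0004001149 + 0.0001385621 = 0.0006696611 → 0.0006697.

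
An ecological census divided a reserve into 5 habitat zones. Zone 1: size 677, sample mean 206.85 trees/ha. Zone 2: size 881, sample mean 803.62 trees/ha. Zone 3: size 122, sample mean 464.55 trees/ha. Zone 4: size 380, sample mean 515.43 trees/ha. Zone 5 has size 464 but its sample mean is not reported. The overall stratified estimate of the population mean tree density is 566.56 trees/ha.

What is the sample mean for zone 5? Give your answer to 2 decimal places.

709.98

N = 677 + 881 + 122 + 380 + 464 = 2524.
Overall total = μ·N = 566.56·2524 = 1429997.44.
Subtract the known strata: 677·206.85 + 881·803.62 + 122·464.55 + 380·515.43 = 1100565.17.
Remaining total for zone 5: 1429997.44 − 1100565.17 = 329432.27.
Divide by its size: 329432.27 / 464 = 709.9833... → 709.98.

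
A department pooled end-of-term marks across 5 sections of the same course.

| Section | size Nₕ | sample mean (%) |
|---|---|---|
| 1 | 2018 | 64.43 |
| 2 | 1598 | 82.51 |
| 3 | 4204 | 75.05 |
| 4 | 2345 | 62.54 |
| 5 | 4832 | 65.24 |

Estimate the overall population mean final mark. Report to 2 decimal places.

x̄_st = (Σ Nₕx̄ₕ) / (Σ Nₕ) = (2018·64.43 + 1598·82.51 + 4204·75.05 + 2345·62.54 + 4832·65.24) / 14997
= 1039276.9 / 14997 = 69.2990... → 69.30.

69.30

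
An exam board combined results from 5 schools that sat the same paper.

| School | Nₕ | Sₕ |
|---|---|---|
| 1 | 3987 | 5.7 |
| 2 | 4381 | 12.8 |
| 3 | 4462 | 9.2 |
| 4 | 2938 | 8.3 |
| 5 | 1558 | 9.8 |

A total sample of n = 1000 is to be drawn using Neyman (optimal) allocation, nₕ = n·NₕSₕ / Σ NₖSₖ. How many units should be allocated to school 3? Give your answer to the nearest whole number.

1: NₕSₕ = 3987·5.7 = 22725.9
2: NₕSₕ = 4381·12.8 = 56076.8
3: NₕSₕ = 4462·9.2 = 41050.4
4: NₕSₕ = 2938·8.3 = 24385.4
5: NₕSₕ = 1558·9.8 = 15268.4
Σ NₕSₕ = 159506.9.
n_3 = 1000·41050.4/159506.9 = 257.358... → 257.

257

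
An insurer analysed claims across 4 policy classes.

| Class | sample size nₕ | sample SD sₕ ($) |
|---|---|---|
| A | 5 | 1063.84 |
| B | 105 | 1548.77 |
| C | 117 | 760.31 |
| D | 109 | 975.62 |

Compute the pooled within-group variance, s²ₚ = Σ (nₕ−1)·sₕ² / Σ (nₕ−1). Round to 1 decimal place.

1276641.6

A: (5−1)·1063.84² = 4·1131755.5456 = 4527022.1824
B: (105−1)·1548.77² = 104·2398688.5129 = 249463605.3416
C: (117−1)·760.31² = 116·578071.2961 = 67056270.3476
D: (109−1)·975.62² = 108·951834.3844 = 102798113.5152
Numerator = 423845011.3868; denominator = Σ(nₕ−1) = 332.
s²ₚ = 423845011.3868/332 = 1276641.601... → 1276641.6.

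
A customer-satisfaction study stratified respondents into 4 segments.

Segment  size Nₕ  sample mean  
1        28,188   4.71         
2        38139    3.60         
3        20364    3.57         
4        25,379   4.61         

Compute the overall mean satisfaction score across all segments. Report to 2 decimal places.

x̄_st = (Σ Nₕx̄ₕ) / (Σ Nₕ) = (28188·4.71 + 38139·3.60 + 20364·3.57 + 25379·4.61) / 112070
= 459762.55 / 112070 = 4.1025... → 4.10.

4.10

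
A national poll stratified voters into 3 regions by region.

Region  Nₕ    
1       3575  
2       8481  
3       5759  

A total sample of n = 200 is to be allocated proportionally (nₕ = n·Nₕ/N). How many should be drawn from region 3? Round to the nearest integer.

65

Share of region 3 = 5759/17815 = 0.32327.
Allocate 200 × 0.32327 = 64.653... → 65.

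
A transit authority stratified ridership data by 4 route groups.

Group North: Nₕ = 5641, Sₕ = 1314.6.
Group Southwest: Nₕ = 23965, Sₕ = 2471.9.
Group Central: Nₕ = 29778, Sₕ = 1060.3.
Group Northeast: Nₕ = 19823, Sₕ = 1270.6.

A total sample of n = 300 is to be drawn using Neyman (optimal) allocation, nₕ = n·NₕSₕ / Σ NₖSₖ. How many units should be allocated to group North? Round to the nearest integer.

18

North: NₕSₕ = 5641·1314.6 = 7415658.6
Southwest: NₕSₕ = 23965·2471.9 = 59239083.5
Central: NₕSₕ = 29778·1060.3 = 31573613.4
Northeast: NₕSₕ = 19823·1270.6 = 25187103.8
Σ NₕSₕ = 123415459.3.
n_North = 300·7415658.6/123415459.3 = 18.026... → 18.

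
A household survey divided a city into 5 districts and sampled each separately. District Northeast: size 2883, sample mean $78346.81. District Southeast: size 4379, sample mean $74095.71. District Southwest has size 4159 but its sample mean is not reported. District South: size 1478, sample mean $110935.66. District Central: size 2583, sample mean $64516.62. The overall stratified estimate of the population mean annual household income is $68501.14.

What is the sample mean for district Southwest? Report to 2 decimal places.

Σ Nₕx̄ₕ = N·μ, so 4159·x̄_Southwest = 15482·68501.14 − (2883·78346.81 + 4379·74095.71 + 1478·110935.66 + 2583·64516.62).
= 1060534649.48 − 880948302.26 = 179586347.22.
x̄_Southwest = 179586347.22 / 4159 = 43180.1749... → 43180.17.

43180.17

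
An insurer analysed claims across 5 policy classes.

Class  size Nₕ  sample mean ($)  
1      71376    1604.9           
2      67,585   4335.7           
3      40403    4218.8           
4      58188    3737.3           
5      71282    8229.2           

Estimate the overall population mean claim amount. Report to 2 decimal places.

x̄_st = (Σ Nₕx̄ₕ) / (Σ Nₕ) = (71376·1604.9 + 67585·4335.7 + 40403·4218.8 + 58188·3737.3 + 71282·8229.2) / 308834
= 1382091650.1 / 308834 = 4475.1927... → 4475.19.

4475.19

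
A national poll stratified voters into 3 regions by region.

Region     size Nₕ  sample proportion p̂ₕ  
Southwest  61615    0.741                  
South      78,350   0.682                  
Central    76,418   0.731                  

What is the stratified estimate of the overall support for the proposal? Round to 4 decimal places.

N = 61615 + 78350 + 76418 = 216383.
Overall proportion = Σ (Nₕ/N)·p̂ₕ.
Σ Nₕp̂ₕ = 45656.715 + 53434.7 + 55861.558 = 154952.973.
154952.973 / 216383 = 0.716105... → 0.7161.

0.7161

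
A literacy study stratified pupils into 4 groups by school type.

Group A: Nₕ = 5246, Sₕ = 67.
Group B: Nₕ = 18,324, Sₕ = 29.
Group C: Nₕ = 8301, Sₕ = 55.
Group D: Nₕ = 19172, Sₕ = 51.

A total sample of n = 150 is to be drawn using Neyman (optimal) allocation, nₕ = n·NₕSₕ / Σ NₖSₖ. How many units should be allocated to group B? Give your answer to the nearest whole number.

34

Σ NₕSₕ = 5246·67 + 18324·29 + 8301·55 + 19172·51 = 2317205.
Share for B: 531396/2317205 = 0.22933.
n_B = 150 × 0.22933 = 34.399... → 34.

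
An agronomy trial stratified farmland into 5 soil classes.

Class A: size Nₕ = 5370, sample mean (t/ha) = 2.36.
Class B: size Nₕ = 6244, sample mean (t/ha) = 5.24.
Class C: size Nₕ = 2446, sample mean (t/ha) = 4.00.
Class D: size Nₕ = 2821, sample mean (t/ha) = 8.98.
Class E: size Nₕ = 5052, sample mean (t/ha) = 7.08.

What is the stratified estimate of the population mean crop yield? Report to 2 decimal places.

5.30

N = 21933; weights Wₕ = Nₕ/N = (0.2448, 0.2847, 0.1115, 0.1286, 0.2303).
x̄_st = Σ Wₕ·x̄ₕ = 0.2448·2.36 + 0.2847·5.24 + 0.1115·4.00 + 0.1286·8.98 + 0.2303·7.08 ≈ 5.3014...
→ 5.30.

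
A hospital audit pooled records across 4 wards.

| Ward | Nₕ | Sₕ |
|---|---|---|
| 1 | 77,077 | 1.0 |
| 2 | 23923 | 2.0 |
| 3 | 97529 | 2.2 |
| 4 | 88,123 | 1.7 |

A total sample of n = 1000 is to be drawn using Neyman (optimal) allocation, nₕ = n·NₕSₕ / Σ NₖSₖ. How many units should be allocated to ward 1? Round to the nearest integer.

Σ NₕSₕ = 77077·1.0 + 23923·2.0 + 97529·2.2 + 88123·1.7 = 489295.9.
Share for 1: 77077/489295.9 = 0.15753.
n_1 = 1000 × 0.15753 = 157.526... → 158.

158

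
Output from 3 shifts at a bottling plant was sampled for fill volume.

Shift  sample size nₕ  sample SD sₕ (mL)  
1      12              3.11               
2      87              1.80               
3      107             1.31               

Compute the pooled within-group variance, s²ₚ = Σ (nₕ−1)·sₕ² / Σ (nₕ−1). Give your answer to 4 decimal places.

2.7928

1: (12−1)·3.11² = 11·9.6721 = 106.3931
2: (87−1)·1.80² = 86·3.24 = 278.64
3: (107−1)·1.31² = 106·1.7161 = 181.9066
Numerator = 566.9397; denominator = Σ(nₕ−1) = 203.
s²ₚ = 566.9397/203 = 2.792806... → 2.7928.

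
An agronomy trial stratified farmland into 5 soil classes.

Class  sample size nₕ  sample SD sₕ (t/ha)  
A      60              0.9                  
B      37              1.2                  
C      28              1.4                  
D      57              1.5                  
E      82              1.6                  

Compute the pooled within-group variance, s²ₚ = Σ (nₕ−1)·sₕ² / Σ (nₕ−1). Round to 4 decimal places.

A: (60−1)·0.9² = 59·0.81 = 47.79
B: (37−1)·1.2² = 36·1.44 = 51.84
C: (28−1)·1.4² = 27·1.96 = 52.92
D: (57−1)·1.5² = 56·2.25 = 126
E: (82−1)·1.6² = 81·2.56 = 207.36
Numerator = 485.91; denominator = Σ(nₕ−1) = 259.
s²ₚ = 485.91/259 = 1.876100... → 1.8761.

1.8761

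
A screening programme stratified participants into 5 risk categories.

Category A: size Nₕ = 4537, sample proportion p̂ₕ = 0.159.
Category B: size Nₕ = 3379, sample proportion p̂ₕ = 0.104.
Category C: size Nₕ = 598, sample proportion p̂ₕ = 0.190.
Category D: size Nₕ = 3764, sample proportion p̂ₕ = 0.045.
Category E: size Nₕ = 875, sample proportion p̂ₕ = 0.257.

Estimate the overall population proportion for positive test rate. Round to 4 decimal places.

Wₕ = Nₕ/N with N = 13153: 0.3449, 0.2569, 0.0455, 0.2862, 0.0665.
p̂_st = 0.3449·0.159 + 0.2569·0.104 + 0.0455·0.190 + 0.2862·0.045 + 0.0665·0.257 ≈ 0.120176... → 0.1202.

0.1202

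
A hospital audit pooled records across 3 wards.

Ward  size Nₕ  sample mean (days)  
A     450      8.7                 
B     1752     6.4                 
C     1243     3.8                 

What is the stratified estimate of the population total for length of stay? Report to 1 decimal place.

19851.2

A: 450·8.7 = 3915
B: 1752·6.4 = 11212.8
C: 1243·3.8 = 4723.4
τ̂ = Σ Nₕx̄ₕ = 19851.2.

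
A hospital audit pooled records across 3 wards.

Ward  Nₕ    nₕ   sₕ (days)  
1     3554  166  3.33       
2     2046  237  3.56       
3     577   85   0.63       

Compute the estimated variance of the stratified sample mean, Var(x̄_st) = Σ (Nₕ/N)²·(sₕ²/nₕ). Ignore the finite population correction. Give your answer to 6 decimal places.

N = 6177; Wₕ = Nₕ/N.
ward 1: (3554/6177)²·3.33²/166 = 0.022113629
ward 2: (2046/6177)²·3.56²/237 = 0.005866887
ward 3: (577/6177)²·0.63²/85 = 0.000040744
Sum = 0.028021259 → 0.028021.

0.028021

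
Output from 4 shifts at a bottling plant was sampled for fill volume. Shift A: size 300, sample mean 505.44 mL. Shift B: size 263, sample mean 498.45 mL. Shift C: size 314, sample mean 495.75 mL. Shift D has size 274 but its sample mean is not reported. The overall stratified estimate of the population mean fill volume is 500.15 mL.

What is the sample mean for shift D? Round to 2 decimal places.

N = 300 + 263 + 314 + 274 = 1151.
Overall total = μ·N = 500.15·1151 = 575672.65.
Subtract the known strata: 300·505.44 + 263·498.45 + 314·495.75 = 438389.85.
Remaining total for shift D: 575672.65 − 438389.85 = 137282.8.
Divide by its size: 137282.8 / 274 = 501.0321... → 501.03.

501.03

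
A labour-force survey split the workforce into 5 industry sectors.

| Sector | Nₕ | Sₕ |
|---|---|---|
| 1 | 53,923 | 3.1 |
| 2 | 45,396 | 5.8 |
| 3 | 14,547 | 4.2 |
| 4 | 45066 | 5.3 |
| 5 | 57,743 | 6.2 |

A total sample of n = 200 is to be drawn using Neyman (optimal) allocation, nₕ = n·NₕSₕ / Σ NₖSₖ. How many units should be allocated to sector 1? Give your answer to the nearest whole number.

Σ NₕSₕ = 53923·3.1 + 45396·5.8 + 14547·4.2 + 45066·5.3 + 57743·6.2 = 1088411.9.
Share for 1: 167161.3/1088411.9 = 0.15358.
n_1 = 200 × 0.15358 = 30.717... → 31.

31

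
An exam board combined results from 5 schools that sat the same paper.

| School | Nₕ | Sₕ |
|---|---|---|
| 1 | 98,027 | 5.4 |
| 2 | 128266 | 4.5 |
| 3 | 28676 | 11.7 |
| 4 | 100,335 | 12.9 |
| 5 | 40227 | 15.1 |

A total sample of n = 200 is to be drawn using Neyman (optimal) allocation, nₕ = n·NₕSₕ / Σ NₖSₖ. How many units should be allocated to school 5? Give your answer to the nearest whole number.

1: NₕSₕ = 98027·5.4 = 529345.8
2: NₕSₕ = 128266·4.5 = 577197
3: NₕSₕ = 28676·11.7 = 335509.2
4: NₕSₕ = 100335·12.9 = 1294321.5
5: NₕSₕ = 40227·15.1 = 607427.7
Σ NₕSₕ = 3343801.2.
n_5 = 200·607427.7/3343801.2 = 36.332... → 36.

36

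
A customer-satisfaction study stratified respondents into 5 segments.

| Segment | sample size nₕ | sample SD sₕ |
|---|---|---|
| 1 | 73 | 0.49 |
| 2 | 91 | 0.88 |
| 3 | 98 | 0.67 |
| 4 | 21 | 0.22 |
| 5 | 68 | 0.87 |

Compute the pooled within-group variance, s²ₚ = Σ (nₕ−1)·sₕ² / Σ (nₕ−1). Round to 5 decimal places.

Degrees of freedom: 72 + 90 + 97 + 20 + 67 = 346.
Σ(nₕ−1)sₕ² = 72·0.2401 + 90·0.7744 + 97·0.4489 + 20·0.0484 + 67·0.7569 = 182.2068.
s²ₚ = 182.2068 / 346 = 0.5266092... → 0.52661.

0.52661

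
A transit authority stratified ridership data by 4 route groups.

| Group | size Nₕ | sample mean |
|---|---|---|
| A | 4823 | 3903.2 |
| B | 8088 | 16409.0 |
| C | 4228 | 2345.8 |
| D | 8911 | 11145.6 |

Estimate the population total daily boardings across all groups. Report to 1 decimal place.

A: 4823·3903.2 = 18825133.6
B: 8088·16409.0 = 132715992
C: 4228·2345.8 = 9918042.4
D: 8911·11145.6 = 99318441.6
τ̂ = Σ Nₕx̄ₕ = 260777609.6.

260777609.6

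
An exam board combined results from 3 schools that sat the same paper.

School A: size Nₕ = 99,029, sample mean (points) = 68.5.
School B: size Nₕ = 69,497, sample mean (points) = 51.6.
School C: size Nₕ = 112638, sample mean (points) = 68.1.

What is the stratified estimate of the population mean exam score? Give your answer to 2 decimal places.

N = 99029 + 69497 + 112638 = 281164.
The stratified mean weights each stratum mean by its population share Nₕ/N.
Σ Nₕx̄ₕ = 99029·68.5 + 69497·51.6 + 112638·68.1 = 6783486.5 + 3586045.2 + 7670647.8 = 18040179.5.
Divide by N: 18040179.5 / 281164 = 64.1625... → 64.16.

64.16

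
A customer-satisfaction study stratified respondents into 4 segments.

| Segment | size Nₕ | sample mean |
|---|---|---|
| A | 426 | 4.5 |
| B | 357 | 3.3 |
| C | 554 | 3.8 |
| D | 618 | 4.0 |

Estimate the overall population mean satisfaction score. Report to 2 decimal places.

3.92

N = 1955; weights Wₕ = Nₕ/N = (0.2179, 0.1826, 0.2834, 0.3161).
x̄_st = Σ Wₕ·x̄ₕ = 0.2179·4.5 + 0.1826·3.3 + 0.2834·3.8 + 0.3161·4.0 ≈ 3.9245...
→ 3.92.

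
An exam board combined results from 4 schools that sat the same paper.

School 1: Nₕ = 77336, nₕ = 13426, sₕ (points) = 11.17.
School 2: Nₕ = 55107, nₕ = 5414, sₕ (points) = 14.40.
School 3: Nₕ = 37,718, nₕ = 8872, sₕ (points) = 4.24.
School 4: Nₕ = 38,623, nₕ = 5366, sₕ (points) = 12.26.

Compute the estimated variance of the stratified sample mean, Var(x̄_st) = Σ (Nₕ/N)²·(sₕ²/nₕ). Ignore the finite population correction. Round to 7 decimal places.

N = 208784; Wₕ = Nₕ/N.
school 1: (77336/208784)²·11.17²/13426 = 0.0012750543
school 2: (55107/208784)²·14.40²/5414 = 0.0026682459
school 3: (37718/208784)²·4.24²/8872 = 0.0000661322
school 4: (38623/208784)²·12.26²/5366 = 0.0009585789
Sum = 0.0049680113 → 0.0049680.

0.0049680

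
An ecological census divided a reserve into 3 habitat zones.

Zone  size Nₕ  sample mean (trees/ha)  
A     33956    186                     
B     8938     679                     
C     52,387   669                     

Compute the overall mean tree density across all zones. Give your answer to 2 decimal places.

497.81

N = 95281; weights Wₕ = Nₕ/N = (0.3564, 0.0938, 0.5498).
x̄_st = Σ Wₕ·x̄ₕ = 0.3564·186 + 0.0938·679 + 0.5498·669 ≈ 497.8078...
→ 497.81.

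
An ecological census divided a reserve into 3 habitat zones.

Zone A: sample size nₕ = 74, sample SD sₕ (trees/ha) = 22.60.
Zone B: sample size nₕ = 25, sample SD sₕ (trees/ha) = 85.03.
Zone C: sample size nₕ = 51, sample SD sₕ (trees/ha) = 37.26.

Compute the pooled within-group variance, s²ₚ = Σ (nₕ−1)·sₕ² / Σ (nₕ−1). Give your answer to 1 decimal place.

1906.3

Degrees of freedom: 73 + 24 + 50 = 147.
Σ(nₕ−1)sₕ² = 73·510.76 + 24·7230.1009 + 50·1388.3076 = 280223.2816.
s²ₚ = 280223.2816 / 147 = 1906.281... → 1906.3.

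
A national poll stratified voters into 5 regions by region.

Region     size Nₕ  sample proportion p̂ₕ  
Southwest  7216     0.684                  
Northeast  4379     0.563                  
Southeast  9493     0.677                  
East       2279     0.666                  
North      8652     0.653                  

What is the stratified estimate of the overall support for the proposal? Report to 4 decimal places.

N = 7216 + 4379 + 9493 + 2279 + 8652 = 32019.
Overall proportion = Σ (Nₕ/N)·p̂ₕ.
Σ Nₕp̂ₕ = 4935.744 + 2465.377 + 6426.761 + 1517.814 + 5649.756 = 20995.452.
20995.452 / 32019 = 0.655719... → 0.6557.

0.6557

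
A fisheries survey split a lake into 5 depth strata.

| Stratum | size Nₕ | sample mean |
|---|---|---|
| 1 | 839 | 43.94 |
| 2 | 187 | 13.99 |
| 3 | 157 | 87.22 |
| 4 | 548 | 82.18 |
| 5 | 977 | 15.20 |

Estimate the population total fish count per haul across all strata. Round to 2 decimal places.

Estimate total by summing Nₕ·x̄ₕ over strata.
839·43.94 + 187·13.99 + 157·87.22 + 548·82.18 + 977·15.20 = 36865.66 + 2616.13 + 13693.54 + 45034.64 + 14850.4 = 113060.37.

113060.37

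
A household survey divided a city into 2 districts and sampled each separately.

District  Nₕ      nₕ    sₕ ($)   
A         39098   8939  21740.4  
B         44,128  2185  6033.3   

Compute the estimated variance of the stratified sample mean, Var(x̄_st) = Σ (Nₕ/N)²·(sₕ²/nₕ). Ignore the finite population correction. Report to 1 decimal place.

16352.6

N = 83226; Wₕ = Nₕ/N.
district A: (39098/83226)²·21740.4²/8939 = 11669.0947
district B: (44128/83226)²·6033.3²/2185 = 4683.4819
Sum = 16352.5766 → 16352.6.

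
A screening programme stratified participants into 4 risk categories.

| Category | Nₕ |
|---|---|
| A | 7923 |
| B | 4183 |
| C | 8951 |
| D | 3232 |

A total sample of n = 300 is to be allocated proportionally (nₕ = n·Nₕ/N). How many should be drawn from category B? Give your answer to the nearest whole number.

52

Share of category B = 4183/24289 = 0.17222.
Allocate 300 × 0.17222 = 51.665... → 52.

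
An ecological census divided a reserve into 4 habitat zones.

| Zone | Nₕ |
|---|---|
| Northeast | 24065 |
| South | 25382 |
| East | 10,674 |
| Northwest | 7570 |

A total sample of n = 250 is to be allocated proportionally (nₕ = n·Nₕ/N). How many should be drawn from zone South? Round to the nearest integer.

94

Share of zone South = 25382/67691 = 0.37497.
Allocate 250 × 0.37497 = 93.742... → 94.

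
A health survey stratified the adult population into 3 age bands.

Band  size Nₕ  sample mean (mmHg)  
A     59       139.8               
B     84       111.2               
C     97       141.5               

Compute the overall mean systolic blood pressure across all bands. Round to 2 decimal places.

x̄_st = (Σ Nₕx̄ₕ) / (Σ Nₕ) = (59·139.8 + 84·111.2 + 97·141.5) / 240
= 31314.5 / 240 = 130.4771... → 130.48.

130.48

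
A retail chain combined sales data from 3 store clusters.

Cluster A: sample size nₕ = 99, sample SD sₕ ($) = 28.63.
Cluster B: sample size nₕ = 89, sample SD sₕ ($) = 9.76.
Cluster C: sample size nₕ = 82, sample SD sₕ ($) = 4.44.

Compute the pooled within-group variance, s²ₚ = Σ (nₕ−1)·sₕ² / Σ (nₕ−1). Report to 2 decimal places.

338.23

Degrees of freedom: 98 + 88 + 81 = 267.
Σ(nₕ−1)sₕ² = 98·819.6769 + 88·95.2576 + 81·19.7136 = 90307.8066.
s²ₚ = 90307.8066 / 267 = 338.2315... → 338.23.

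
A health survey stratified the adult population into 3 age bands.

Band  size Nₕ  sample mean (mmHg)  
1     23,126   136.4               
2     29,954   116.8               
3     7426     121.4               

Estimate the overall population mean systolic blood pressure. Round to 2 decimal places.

124.86

x̄_st = (Σ Nₕx̄ₕ) / (Σ Nₕ) = (23126·136.4 + 29954·116.8 + 7426·121.4) / 60506
= 7554530 / 60506 = 124.8559... → 124.86.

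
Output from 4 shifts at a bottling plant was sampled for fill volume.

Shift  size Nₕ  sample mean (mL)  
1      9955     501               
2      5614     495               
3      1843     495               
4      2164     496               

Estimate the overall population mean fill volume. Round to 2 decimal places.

498.16

N = 9955 + 5614 + 1843 + 2164 = 19576.
Weight each subgroup mean by Nₕ/N and sum.
Σ Nₕx̄ₕ = 9955·501 + 5614·495 + 1843·495 + 2164·496 = 4987455 + 2778930 + 912285 + 1073344 = 9752014.
Divide by N: 9752014 / 19576 = 498.1617... → 498.16.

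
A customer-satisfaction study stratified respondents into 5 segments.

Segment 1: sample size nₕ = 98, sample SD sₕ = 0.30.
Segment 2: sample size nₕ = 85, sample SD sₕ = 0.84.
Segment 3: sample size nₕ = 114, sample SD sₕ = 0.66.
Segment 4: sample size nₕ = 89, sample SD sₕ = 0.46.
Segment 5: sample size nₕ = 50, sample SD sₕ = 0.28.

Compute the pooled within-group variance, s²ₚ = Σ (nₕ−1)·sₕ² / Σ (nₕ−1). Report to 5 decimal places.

1: (98−1)·0.30² = 97·0.09 = 8.73
2: (85−1)·0.84² = 84·0.7056 = 59.2704
3: (114−1)·0.66² = 113·0.4356 = 49.2228
4: (89−1)·0.46² = 88·0.2116 = 18.6208
5: (50−1)·0.28² = 49·0.0784 = 3.8416
Numerator = 139.6856; denominator = Σ(nₕ−1) = 431.
s²ₚ = 139.6856/431 = 0.3240965... → 0.32410.

0.32410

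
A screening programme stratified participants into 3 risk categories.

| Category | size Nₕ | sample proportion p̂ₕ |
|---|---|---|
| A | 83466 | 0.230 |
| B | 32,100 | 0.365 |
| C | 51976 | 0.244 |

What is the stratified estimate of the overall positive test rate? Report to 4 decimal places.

0.2602

Wₕ = Nₕ/N with N = 167542: 0.4982, 0.1916, 0.3102.
p̂_st = 0.4982·0.230 + 0.1916·0.365 + 0.3102·0.244 ≈ 0.260208... → 0.2602.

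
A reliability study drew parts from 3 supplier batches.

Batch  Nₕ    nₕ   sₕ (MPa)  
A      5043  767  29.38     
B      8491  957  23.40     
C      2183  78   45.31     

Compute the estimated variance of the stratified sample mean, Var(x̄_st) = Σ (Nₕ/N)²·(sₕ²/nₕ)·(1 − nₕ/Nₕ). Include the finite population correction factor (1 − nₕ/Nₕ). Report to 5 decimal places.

0.73603

N = 15717; Wₕ = Nₕ/N.
batch A: (5043/15717)²·29.38²/767·(1 − 767/5043) = 0.09824163
batch B: (8491/15717)²·23.40²/957·(1 − 957/8491) = 0.14817159
batch C: (2183/15717)²·45.31²/78·(1 − 78/2183) = 0.48962102
Sum = 0.73603424 → 0.73603.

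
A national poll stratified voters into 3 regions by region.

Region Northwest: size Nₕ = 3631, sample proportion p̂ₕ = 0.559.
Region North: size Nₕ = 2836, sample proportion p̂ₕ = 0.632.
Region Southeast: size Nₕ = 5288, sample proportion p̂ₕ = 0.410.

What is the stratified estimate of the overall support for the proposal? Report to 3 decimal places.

0.510

Wₕ = Nₕ/N with N = 11755: 0.3089, 0.2413, 0.4499.
p̂_st = 0.3089·0.559 + 0.2413·0.632 + 0.4499·0.410 ≈ 0.50958... → 0.510.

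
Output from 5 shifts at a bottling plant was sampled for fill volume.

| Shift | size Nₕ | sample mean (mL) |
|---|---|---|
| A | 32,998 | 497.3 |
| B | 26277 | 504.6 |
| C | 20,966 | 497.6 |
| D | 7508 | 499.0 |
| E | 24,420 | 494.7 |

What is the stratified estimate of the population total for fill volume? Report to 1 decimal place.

55929027.2

Population total = Σ Nₕ·x̄ₕ (each stratum's size times its mean).
32998·497.3 + 26277·504.6 + 20966·497.6 + 7508·499.0 + 24420·494.7 = 16409905.4 + 13259374.2 + 10432681.6 + 3746492 + 12080574 = 55929027.2.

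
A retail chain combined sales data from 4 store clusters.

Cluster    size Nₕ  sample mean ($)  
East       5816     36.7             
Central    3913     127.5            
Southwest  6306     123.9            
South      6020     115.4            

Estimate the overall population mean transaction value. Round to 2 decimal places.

99.22

N = 5816 + 3913 + 6306 + 6020 = 22055.
The stratified mean weights each stratum mean by its population share Nₕ/N.
Σ Nₕx̄ₕ = 5816·36.7 + 3913·127.5 + 6306·123.9 + 6020·115.4 = 213447.2 + 498907.5 + 781313.4 + 694708 = 2188376.1.
Divide by N: 2188376.1 / 22055 = 99.2236... → 99.22.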